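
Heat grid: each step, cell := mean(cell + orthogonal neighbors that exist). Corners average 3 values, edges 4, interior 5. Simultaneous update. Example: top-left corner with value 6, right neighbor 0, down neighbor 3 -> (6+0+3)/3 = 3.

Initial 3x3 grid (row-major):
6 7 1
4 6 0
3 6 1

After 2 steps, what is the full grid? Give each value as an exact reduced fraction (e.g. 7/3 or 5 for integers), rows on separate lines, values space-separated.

Answer: 185/36 269/60 29/9
387/80 407/100 29/10
157/36 229/60 25/9

Derivation:
After step 1:
  17/3 5 8/3
  19/4 23/5 2
  13/3 4 7/3
After step 2:
  185/36 269/60 29/9
  387/80 407/100 29/10
  157/36 229/60 25/9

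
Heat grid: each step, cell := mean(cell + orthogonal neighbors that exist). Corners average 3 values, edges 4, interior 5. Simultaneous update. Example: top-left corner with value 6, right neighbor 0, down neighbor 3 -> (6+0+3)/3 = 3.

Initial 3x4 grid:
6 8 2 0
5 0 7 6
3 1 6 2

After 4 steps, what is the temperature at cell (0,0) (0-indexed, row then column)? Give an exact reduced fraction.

Answer: 136087/32400

Derivation:
Step 1: cell (0,0) = 19/3
Step 2: cell (0,0) = 83/18
Step 3: cell (0,0) = 9767/2160
Step 4: cell (0,0) = 136087/32400
Full grid after step 4:
  136087/32400 905513/216000 852013/216000 503063/129600
  1727791/432000 349807/90000 1415953/360000 3324557/864000
  78733/21600 14947/4000 408569/108000 505613/129600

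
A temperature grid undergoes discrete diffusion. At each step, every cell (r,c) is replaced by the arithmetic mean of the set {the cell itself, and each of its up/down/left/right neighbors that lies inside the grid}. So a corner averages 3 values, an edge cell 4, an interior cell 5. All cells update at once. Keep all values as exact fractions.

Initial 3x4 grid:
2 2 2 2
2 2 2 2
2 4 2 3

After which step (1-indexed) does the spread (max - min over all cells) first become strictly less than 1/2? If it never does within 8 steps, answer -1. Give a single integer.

Answer: 3

Derivation:
Step 1: max=11/4, min=2, spread=3/4
Step 2: max=619/240, min=2, spread=139/240
Step 3: max=17459/7200, min=207/100, spread=511/1440
  -> spread < 1/2 first at step 3
Step 4: max=513193/216000, min=76163/36000, spread=11243/43200
Step 5: max=15055691/6480000, min=4657997/2160000, spread=10817/64800
Step 6: max=111984943/48600000, min=141044249/64800000, spread=992281/7776000
Step 7: max=3992337607/1749600000, min=6832294493/3110400000, spread=95470051/1119744000
Step 8: max=198740801129/87480000000, min=57205073191/25920000000, spread=363115463/5598720000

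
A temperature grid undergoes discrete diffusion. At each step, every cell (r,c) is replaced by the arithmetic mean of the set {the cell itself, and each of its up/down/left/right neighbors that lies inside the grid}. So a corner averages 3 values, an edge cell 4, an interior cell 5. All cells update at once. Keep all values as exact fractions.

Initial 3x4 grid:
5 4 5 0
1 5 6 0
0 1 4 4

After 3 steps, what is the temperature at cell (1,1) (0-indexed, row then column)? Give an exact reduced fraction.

Step 1: cell (1,1) = 17/5
Step 2: cell (1,1) = 87/25
Step 3: cell (1,1) = 3177/1000
Full grid after step 3:
  7169/2160 12997/3600 6061/1800 80/27
  13921/4800 3177/1000 19727/6000 21239/7200
  319/135 20269/7200 22069/7200 1283/432

Answer: 3177/1000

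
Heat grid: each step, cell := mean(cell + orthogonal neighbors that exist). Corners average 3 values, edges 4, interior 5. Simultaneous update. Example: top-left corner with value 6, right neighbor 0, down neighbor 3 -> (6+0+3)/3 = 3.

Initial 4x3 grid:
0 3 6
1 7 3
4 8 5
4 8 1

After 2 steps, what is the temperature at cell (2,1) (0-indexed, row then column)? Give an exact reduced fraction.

Answer: 491/100

Derivation:
Step 1: cell (2,1) = 32/5
Step 2: cell (2,1) = 491/100
Full grid after step 2:
  25/9 103/30 53/12
  779/240 461/100 179/40
  1139/240 491/100 617/120
  89/18 433/80 85/18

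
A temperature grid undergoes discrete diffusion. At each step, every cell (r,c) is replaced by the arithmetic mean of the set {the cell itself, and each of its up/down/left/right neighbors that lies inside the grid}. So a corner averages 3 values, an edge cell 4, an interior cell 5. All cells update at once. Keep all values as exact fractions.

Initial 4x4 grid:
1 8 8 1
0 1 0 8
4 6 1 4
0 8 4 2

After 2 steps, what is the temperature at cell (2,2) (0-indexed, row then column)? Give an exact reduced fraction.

Answer: 181/50

Derivation:
Step 1: cell (2,2) = 3
Step 2: cell (2,2) = 181/50
Full grid after step 2:
  3 59/16 1081/240 79/18
  5/2 83/25 171/50 61/15
  3 17/5 181/50 10/3
  11/3 65/16 175/48 65/18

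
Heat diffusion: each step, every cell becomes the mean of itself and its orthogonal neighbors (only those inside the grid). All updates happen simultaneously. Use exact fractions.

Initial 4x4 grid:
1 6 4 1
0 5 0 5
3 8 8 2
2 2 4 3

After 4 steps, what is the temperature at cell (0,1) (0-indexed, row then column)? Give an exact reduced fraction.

Step 1: cell (0,1) = 4
Step 2: cell (0,1) = 773/240
Step 3: cell (0,1) = 24539/7200
Step 4: cell (0,1) = 712169/216000
Full grid after step 4:
  208319/64800 712169/216000 148789/43200 212591/64800
  177401/54000 646853/180000 641381/180000 38587/10800
  189557/54000 668543/180000 235829/60000 297/80
  229709/64800 826523/216000 6221/1600 16883/4320

Answer: 712169/216000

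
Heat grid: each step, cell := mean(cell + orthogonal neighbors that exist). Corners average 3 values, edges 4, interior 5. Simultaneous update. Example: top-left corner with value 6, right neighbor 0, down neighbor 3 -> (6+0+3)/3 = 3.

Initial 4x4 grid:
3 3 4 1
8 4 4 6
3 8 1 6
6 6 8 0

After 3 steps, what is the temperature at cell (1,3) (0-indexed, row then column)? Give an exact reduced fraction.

Step 1: cell (1,3) = 17/4
Step 2: cell (1,3) = 449/120
Step 3: cell (1,3) = 908/225
Full grid after step 3:
  9769/2160 7279/1800 7039/1800 1957/540
  33811/7200 28471/6000 6013/1500 908/225
  4403/800 4841/1000 28531/6000 908/225
  1939/360 4403/800 32851/7200 9709/2160

Answer: 908/225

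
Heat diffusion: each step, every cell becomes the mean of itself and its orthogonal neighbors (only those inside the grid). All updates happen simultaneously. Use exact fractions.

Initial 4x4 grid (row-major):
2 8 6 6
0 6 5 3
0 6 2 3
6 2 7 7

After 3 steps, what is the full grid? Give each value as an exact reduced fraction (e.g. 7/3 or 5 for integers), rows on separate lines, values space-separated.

After step 1:
  10/3 11/2 25/4 5
  2 5 22/5 17/4
  3 16/5 23/5 15/4
  8/3 21/4 9/2 17/3
After step 2:
  65/18 241/48 423/80 31/6
  10/3 201/50 49/10 87/20
  163/60 421/100 409/100 137/30
  131/36 937/240 1201/240 167/36
After step 3:
  1723/432 32291/7200 163/32 3553/720
  12313/3600 25781/6000 9059/2000 1139/240
  12509/3600 22729/6000 1093/240 15881/3600
  7387/2160 30163/7200 31747/7200 10231/2160

Answer: 1723/432 32291/7200 163/32 3553/720
12313/3600 25781/6000 9059/2000 1139/240
12509/3600 22729/6000 1093/240 15881/3600
7387/2160 30163/7200 31747/7200 10231/2160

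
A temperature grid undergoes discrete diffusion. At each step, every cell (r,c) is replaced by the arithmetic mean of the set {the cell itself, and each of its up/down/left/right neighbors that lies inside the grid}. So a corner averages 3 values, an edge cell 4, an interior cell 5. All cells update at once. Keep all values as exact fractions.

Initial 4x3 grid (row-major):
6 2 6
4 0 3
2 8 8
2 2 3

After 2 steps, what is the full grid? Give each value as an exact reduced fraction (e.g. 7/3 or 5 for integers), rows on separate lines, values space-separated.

After step 1:
  4 7/2 11/3
  3 17/5 17/4
  4 4 11/2
  2 15/4 13/3
After step 2:
  7/2 437/120 137/36
  18/5 363/100 1009/240
  13/4 413/100 217/48
  13/4 169/48 163/36

Answer: 7/2 437/120 137/36
18/5 363/100 1009/240
13/4 413/100 217/48
13/4 169/48 163/36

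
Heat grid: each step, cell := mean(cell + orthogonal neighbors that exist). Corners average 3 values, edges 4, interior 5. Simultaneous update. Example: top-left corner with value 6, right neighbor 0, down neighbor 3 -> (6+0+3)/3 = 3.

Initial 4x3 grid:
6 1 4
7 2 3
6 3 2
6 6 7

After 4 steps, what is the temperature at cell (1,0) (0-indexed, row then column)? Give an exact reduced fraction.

Step 1: cell (1,0) = 21/4
Step 2: cell (1,0) = 1117/240
Step 3: cell (1,0) = 6419/1440
Step 4: cell (1,0) = 188039/43200
Full grid after step 4:
  105529/25920 636631/172800 87259/25920
  188039/43200 56623/14400 38741/10800
  68797/14400 1773/400 14693/3600
  2737/540 138319/28800 6487/1440

Answer: 188039/43200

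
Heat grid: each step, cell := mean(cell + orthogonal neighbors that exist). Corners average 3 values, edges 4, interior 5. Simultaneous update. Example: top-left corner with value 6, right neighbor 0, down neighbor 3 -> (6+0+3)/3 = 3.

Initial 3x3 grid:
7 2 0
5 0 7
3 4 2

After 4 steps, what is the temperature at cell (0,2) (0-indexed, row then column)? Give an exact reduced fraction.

Answer: 21629/7200

Derivation:
Step 1: cell (0,2) = 3
Step 2: cell (0,2) = 5/2
Step 3: cell (0,2) = 367/120
Step 4: cell (0,2) = 21629/7200
Full grid after step 4:
  109493/32400 2846299/864000 21629/7200
  3048049/864000 191423/60000 2725799/864000
  36781/10800 2907299/864000 201161/64800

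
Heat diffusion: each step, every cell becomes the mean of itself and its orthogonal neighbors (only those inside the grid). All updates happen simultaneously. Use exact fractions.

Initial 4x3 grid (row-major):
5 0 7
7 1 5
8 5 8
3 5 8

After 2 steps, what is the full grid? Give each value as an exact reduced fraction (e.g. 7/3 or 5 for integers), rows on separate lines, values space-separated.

Answer: 25/6 297/80 25/6
93/20 91/20 387/80
163/30 53/10 483/80
49/9 1379/240 25/4

Derivation:
After step 1:
  4 13/4 4
  21/4 18/5 21/4
  23/4 27/5 13/2
  16/3 21/4 7
After step 2:
  25/6 297/80 25/6
  93/20 91/20 387/80
  163/30 53/10 483/80
  49/9 1379/240 25/4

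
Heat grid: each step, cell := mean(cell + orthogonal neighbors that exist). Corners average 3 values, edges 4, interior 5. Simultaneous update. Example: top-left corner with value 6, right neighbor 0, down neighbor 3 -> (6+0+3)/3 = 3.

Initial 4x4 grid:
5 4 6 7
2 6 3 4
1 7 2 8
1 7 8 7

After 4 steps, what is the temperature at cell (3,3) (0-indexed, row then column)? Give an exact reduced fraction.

Answer: 188657/32400

Derivation:
Step 1: cell (3,3) = 23/3
Step 2: cell (3,3) = 227/36
Step 3: cell (3,3) = 6683/1080
Step 4: cell (3,3) = 188657/32400
Full grid after step 4:
  135281/32400 7793/1728 1060453/216000 83953/16200
  175901/43200 16031/3600 45173/9000 1141543/216000
  97793/24000 34589/7500 469559/90000 1220287/216000
  2881/675 38101/8000 1193167/216000 188657/32400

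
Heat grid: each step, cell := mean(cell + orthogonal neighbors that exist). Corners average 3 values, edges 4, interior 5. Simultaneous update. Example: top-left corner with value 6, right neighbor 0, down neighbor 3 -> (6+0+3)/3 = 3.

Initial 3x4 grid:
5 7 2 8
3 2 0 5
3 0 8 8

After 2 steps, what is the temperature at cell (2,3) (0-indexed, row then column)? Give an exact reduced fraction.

Step 1: cell (2,3) = 7
Step 2: cell (2,3) = 65/12
Full grid after step 2:
  49/12 313/80 333/80 29/6
  253/80 163/50 193/50 413/80
  17/6 233/80 353/80 65/12

Answer: 65/12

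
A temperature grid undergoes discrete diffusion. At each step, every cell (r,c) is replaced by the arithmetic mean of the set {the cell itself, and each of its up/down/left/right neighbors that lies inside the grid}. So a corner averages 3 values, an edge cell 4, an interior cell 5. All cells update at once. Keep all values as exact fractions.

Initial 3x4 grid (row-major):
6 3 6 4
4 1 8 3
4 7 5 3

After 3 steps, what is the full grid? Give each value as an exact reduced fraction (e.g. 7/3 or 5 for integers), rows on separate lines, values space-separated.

Answer: 2339/540 31247/7200 33707/7200 9731/2160
61279/14400 3457/750 9027/2000 11129/2400
3277/720 451/100 17141/3600 4853/1080

Derivation:
After step 1:
  13/3 4 21/4 13/3
  15/4 23/5 23/5 9/2
  5 17/4 23/4 11/3
After step 2:
  145/36 1091/240 1091/240 169/36
  1061/240 106/25 247/50 171/40
  13/3 49/10 137/30 167/36
After step 3:
  2339/540 31247/7200 33707/7200 9731/2160
  61279/14400 3457/750 9027/2000 11129/2400
  3277/720 451/100 17141/3600 4853/1080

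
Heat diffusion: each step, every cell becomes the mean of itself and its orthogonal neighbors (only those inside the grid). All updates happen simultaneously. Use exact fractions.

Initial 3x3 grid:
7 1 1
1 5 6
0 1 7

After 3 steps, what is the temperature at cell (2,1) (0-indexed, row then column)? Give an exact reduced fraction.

Step 1: cell (2,1) = 13/4
Step 2: cell (2,1) = 683/240
Step 3: cell (2,1) = 46681/14400
Full grid after step 3:
  2081/720 24103/7200 7453/2160
  41681/14400 6199/2000 54331/14400
  2759/1080 46681/14400 971/270

Answer: 46681/14400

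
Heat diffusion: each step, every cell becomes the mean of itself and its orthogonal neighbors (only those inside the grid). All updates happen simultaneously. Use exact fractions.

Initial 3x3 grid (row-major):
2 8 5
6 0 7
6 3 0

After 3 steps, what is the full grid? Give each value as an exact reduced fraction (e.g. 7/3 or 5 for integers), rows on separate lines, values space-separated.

Answer: 10073/2160 20717/4800 10123/2160
28613/7200 12931/3000 4573/1200
967/240 49501/14400 8033/2160

Derivation:
After step 1:
  16/3 15/4 20/3
  7/2 24/5 3
  5 9/4 10/3
After step 2:
  151/36 411/80 161/36
  559/120 173/50 89/20
  43/12 923/240 103/36
After step 3:
  10073/2160 20717/4800 10123/2160
  28613/7200 12931/3000 4573/1200
  967/240 49501/14400 8033/2160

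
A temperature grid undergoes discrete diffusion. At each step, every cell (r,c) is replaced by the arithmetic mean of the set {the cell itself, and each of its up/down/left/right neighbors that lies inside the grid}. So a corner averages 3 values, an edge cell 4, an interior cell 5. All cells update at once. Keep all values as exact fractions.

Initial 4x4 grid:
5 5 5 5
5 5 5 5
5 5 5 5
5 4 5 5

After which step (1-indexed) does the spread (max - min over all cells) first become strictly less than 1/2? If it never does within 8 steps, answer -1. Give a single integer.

Answer: 1

Derivation:
Step 1: max=5, min=14/3, spread=1/3
  -> spread < 1/2 first at step 1
Step 2: max=5, min=569/120, spread=31/120
Step 3: max=5, min=5189/1080, spread=211/1080
Step 4: max=5, min=523157/108000, spread=16843/108000
Step 5: max=44921/9000, min=4721357/972000, spread=130111/972000
Step 6: max=2692841/540000, min=142157633/29160000, spread=3255781/29160000
Step 7: max=2688893/540000, min=4273646309/874800000, spread=82360351/874800000
Step 8: max=483493559/97200000, min=128468683109/26244000000, spread=2074577821/26244000000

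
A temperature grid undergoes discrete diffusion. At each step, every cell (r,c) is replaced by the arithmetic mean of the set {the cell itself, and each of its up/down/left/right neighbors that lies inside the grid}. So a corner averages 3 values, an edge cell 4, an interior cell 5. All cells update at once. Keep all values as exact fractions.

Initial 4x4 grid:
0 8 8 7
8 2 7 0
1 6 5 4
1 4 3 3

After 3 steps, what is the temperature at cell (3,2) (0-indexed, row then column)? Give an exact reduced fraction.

Answer: 5191/1440

Derivation:
Step 1: cell (3,2) = 15/4
Step 2: cell (3,2) = 187/48
Step 3: cell (3,2) = 5191/1440
Full grid after step 3:
  10547/2160 8873/1800 1121/200 1829/360
  29057/7200 29669/6000 4667/1000 1937/400
  3057/800 19/5 26141/6000 2789/720
  142/45 2947/800 5191/1440 1615/432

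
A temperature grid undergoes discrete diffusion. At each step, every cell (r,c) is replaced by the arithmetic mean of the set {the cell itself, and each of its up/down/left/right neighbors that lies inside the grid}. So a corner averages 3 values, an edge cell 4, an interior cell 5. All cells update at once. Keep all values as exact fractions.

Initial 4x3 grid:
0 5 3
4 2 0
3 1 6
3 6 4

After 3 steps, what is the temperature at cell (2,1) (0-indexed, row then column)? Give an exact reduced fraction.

Answer: 497/150

Derivation:
Step 1: cell (2,1) = 18/5
Step 2: cell (2,1) = 3
Step 3: cell (2,1) = 497/150
Full grid after step 3:
  313/120 3803/1440 713/270
  331/120 163/60 1043/360
  73/24 497/150 59/18
  427/120 5179/1440 521/135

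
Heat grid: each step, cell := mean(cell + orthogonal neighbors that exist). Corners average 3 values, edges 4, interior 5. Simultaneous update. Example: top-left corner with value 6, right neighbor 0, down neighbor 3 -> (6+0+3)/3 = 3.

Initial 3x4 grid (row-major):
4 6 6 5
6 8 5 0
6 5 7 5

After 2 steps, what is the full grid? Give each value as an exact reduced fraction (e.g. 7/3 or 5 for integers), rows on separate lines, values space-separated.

Answer: 52/9 137/24 611/120 155/36
23/4 297/50 519/100 997/240
109/18 71/12 53/10 53/12

Derivation:
After step 1:
  16/3 6 11/2 11/3
  6 6 26/5 15/4
  17/3 13/2 11/2 4
After step 2:
  52/9 137/24 611/120 155/36
  23/4 297/50 519/100 997/240
  109/18 71/12 53/10 53/12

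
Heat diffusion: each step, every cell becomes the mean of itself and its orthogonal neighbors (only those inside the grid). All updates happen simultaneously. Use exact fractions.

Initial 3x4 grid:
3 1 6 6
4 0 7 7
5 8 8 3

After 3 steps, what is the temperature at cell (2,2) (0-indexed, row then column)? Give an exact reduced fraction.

Answer: 4529/800

Derivation:
Step 1: cell (2,2) = 13/2
Step 2: cell (2,2) = 467/80
Step 3: cell (2,2) = 4529/800
Full grid after step 3:
  727/216 13673/3600 8759/1800 11861/2160
  6869/1800 26603/6000 7817/1500 83047/14400
  1991/432 35821/7200 4529/800 2141/360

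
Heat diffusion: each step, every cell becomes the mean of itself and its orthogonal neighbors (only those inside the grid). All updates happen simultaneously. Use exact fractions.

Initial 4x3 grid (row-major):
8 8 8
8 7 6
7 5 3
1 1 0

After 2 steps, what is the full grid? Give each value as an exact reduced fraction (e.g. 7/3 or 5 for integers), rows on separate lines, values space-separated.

After step 1:
  8 31/4 22/3
  15/2 34/5 6
  21/4 23/5 7/2
  3 7/4 4/3
After step 2:
  31/4 1793/240 253/36
  551/80 653/100 709/120
  407/80 219/50 463/120
  10/3 641/240 79/36

Answer: 31/4 1793/240 253/36
551/80 653/100 709/120
407/80 219/50 463/120
10/3 641/240 79/36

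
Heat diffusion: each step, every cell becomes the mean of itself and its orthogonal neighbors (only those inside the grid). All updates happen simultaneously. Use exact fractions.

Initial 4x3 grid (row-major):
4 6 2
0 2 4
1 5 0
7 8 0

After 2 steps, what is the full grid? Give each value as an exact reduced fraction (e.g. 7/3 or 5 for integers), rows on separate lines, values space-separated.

After step 1:
  10/3 7/2 4
  7/4 17/5 2
  13/4 16/5 9/4
  16/3 5 8/3
After step 2:
  103/36 427/120 19/6
  44/15 277/100 233/80
  203/60 171/50 607/240
  163/36 81/20 119/36

Answer: 103/36 427/120 19/6
44/15 277/100 233/80
203/60 171/50 607/240
163/36 81/20 119/36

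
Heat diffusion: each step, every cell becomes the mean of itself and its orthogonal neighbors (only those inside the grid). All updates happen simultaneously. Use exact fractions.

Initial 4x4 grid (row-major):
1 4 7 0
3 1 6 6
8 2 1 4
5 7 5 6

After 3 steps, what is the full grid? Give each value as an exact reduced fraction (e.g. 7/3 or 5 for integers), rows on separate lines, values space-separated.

Answer: 7057/2160 12551/3600 2771/720 8927/2160
26197/7200 21727/6000 23657/6000 5923/1440
31021/7200 25411/6000 8271/2000 3439/800
10693/2160 16913/3600 5491/1200 3217/720

Derivation:
After step 1:
  8/3 13/4 17/4 13/3
  13/4 16/5 21/5 4
  9/2 19/5 18/5 17/4
  20/3 19/4 19/4 5
After step 2:
  55/18 401/120 481/120 151/36
  817/240 177/50 77/20 1007/240
  1093/240 397/100 103/25 337/80
  191/36 599/120 181/40 14/3
After step 3:
  7057/2160 12551/3600 2771/720 8927/2160
  26197/7200 21727/6000 23657/6000 5923/1440
  31021/7200 25411/6000 8271/2000 3439/800
  10693/2160 16913/3600 5491/1200 3217/720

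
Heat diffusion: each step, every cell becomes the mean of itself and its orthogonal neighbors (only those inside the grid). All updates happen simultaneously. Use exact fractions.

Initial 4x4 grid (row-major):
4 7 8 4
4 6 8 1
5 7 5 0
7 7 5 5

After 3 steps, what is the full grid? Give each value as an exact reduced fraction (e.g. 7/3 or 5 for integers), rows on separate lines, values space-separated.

After step 1:
  5 25/4 27/4 13/3
  19/4 32/5 28/5 13/4
  23/4 6 5 11/4
  19/3 13/2 11/2 10/3
After step 2:
  16/3 61/10 86/15 43/9
  219/40 29/5 27/5 239/60
  137/24 593/100 497/100 43/12
  223/36 73/12 61/12 139/36
After step 3:
  2029/360 689/120 1981/360 2609/540
  1339/240 5741/1000 3883/750 1597/360
  20977/3600 3419/600 749/150 7379/1800
  1295/216 10481/1800 8999/1800 451/108

Answer: 2029/360 689/120 1981/360 2609/540
1339/240 5741/1000 3883/750 1597/360
20977/3600 3419/600 749/150 7379/1800
1295/216 10481/1800 8999/1800 451/108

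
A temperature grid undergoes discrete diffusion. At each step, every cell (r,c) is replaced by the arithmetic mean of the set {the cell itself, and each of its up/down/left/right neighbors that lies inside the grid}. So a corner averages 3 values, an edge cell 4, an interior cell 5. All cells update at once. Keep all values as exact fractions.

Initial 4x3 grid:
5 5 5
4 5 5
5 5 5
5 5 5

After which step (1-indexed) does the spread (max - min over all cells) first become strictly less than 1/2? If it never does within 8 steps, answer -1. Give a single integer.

Answer: 1

Derivation:
Step 1: max=5, min=14/3, spread=1/3
  -> spread < 1/2 first at step 1
Step 2: max=5, min=569/120, spread=31/120
Step 3: max=5, min=5189/1080, spread=211/1080
Step 4: max=8953/1800, min=523103/108000, spread=14077/108000
Step 5: max=536317/108000, min=4719593/972000, spread=5363/48600
Step 6: max=297131/60000, min=142059191/29160000, spread=93859/1166400
Step 7: max=480663533/97200000, min=8537725519/1749600000, spread=4568723/69984000
Step 8: max=14398381111/2916000000, min=513099564371/104976000000, spread=8387449/167961600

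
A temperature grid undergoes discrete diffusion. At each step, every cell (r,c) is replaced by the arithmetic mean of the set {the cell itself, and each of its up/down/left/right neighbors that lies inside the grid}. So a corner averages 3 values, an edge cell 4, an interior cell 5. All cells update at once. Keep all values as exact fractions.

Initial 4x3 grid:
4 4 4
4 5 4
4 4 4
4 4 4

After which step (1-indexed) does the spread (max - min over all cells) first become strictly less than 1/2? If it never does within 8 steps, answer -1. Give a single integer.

Answer: 1

Derivation:
Step 1: max=17/4, min=4, spread=1/4
  -> spread < 1/2 first at step 1
Step 2: max=423/100, min=4, spread=23/100
Step 3: max=20011/4800, min=1613/400, spread=131/960
Step 4: max=179351/43200, min=29191/7200, spread=841/8640
Step 5: max=71662051/17280000, min=5853373/1440000, spread=56863/691200
Step 6: max=643614341/155520000, min=52829543/12960000, spread=386393/6220800
Step 7: max=257225723131/62208000000, min=21156358813/5184000000, spread=26795339/497664000
Step 8: max=15413735714129/3732480000000, min=1271246149667/311040000000, spread=254051069/5971968000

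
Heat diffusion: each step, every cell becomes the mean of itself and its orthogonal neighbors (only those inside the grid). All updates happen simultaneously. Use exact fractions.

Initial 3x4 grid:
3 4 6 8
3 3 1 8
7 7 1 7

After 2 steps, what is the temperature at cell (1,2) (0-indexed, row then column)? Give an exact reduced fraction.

Step 1: cell (1,2) = 19/5
Step 2: cell (1,2) = 443/100
Full grid after step 2:
  34/9 941/240 1193/240 217/36
  83/20 199/50 443/100 337/60
  85/18 533/120 529/120 46/9

Answer: 443/100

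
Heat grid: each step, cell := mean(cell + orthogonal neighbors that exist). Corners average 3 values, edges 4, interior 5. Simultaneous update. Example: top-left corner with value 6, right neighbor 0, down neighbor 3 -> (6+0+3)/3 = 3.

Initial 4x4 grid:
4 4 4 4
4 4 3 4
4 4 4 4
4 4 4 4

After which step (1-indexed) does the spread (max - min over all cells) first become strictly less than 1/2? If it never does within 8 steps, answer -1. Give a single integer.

Answer: 1

Derivation:
Step 1: max=4, min=15/4, spread=1/4
  -> spread < 1/2 first at step 1
Step 2: max=4, min=189/50, spread=11/50
Step 3: max=4, min=9233/2400, spread=367/2400
Step 4: max=2387/600, min=41629/10800, spread=1337/10800
Step 5: max=71531/18000, min=1254331/324000, spread=33227/324000
Step 6: max=427951/108000, min=37665673/9720000, spread=849917/9720000
Step 7: max=6411467/1620000, min=1132685653/291600000, spread=21378407/291600000
Step 8: max=1920311657/486000000, min=34025537629/8748000000, spread=540072197/8748000000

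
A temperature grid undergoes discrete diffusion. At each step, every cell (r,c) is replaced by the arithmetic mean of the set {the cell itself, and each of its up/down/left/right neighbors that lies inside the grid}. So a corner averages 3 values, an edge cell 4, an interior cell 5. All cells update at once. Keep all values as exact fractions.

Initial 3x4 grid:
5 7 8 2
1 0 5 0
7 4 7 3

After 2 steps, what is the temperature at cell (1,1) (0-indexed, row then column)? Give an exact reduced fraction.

Step 1: cell (1,1) = 17/5
Step 2: cell (1,1) = 403/100
Full grid after step 2:
  151/36 547/120 107/24 34/9
  899/240 403/100 403/100 79/24
  47/12 333/80 199/48 127/36

Answer: 403/100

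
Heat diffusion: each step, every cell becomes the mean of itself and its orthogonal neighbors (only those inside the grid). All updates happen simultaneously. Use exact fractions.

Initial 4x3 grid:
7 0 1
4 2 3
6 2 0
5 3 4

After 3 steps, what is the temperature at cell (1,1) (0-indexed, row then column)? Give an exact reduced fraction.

Step 1: cell (1,1) = 11/5
Step 2: cell (1,1) = 271/100
Step 3: cell (1,1) = 5453/2000
Full grid after step 3:
  3521/1080 6331/2400 4337/2160
  12719/3600 5453/2000 15263/7200
  6697/1800 6073/2000 17363/7200
  4133/1080 7841/2400 5861/2160

Answer: 5453/2000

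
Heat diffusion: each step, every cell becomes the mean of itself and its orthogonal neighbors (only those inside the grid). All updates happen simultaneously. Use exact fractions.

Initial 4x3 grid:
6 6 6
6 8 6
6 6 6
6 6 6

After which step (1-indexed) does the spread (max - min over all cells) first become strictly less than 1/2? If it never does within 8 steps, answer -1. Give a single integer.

Answer: 2

Derivation:
Step 1: max=13/2, min=6, spread=1/2
Step 2: max=323/50, min=6, spread=23/50
  -> spread < 1/2 first at step 2
Step 3: max=15211/2400, min=1213/200, spread=131/480
Step 4: max=136151/21600, min=21991/3600, spread=841/4320
Step 5: max=54382051/8640000, min=4413373/720000, spread=56863/345600
Step 6: max=488094341/77760000, min=39869543/6480000, spread=386393/3110400
Step 7: max=195017723131/31104000000, min=15972358813/2592000000, spread=26795339/248832000
Step 8: max=11681255714129/1866240000000, min=960206149667/155520000000, spread=254051069/2985984000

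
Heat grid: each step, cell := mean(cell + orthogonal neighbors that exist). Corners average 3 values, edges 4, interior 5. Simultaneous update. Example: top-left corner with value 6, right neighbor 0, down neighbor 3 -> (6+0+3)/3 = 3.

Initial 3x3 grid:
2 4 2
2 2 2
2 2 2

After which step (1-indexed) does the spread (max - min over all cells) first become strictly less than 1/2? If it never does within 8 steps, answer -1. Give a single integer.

Step 1: max=8/3, min=2, spread=2/3
Step 2: max=307/120, min=2, spread=67/120
Step 3: max=2597/1080, min=207/100, spread=1807/5400
  -> spread < 1/2 first at step 3
Step 4: max=1021963/432000, min=5761/2700, spread=33401/144000
Step 5: max=9005933/3888000, min=583391/270000, spread=3025513/19440000
Step 6: max=3575326867/1555200000, min=31555949/14400000, spread=53531/497664
Step 7: max=212656925849/93312000000, min=8567116051/3888000000, spread=450953/5971968
Step 8: max=12706343560603/5598720000000, min=1034128610519/466560000000, spread=3799043/71663616

Answer: 3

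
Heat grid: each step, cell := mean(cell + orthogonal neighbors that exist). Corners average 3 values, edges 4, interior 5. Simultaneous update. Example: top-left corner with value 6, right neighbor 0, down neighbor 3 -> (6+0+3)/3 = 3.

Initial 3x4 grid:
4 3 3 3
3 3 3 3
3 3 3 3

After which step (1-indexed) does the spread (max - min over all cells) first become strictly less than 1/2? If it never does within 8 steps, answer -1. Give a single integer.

Step 1: max=10/3, min=3, spread=1/3
  -> spread < 1/2 first at step 1
Step 2: max=59/18, min=3, spread=5/18
Step 3: max=689/216, min=3, spread=41/216
Step 4: max=81977/25920, min=3, spread=4217/25920
Step 5: max=4874749/1555200, min=21679/7200, spread=38417/311040
Step 6: max=291136211/93312000, min=434597/144000, spread=1903471/18662400
Step 7: max=17397149089/5598720000, min=13075759/4320000, spread=18038617/223948800
Step 8: max=1041037782851/335923200000, min=1179326759/388800000, spread=883978523/13436928000

Answer: 1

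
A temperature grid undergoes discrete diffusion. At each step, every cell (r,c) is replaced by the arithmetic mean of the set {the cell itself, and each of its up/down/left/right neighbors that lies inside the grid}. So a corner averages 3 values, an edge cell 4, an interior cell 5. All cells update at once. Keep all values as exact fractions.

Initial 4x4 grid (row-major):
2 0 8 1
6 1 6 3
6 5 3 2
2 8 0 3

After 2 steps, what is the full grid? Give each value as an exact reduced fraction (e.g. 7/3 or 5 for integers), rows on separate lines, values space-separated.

After step 1:
  8/3 11/4 15/4 4
  15/4 18/5 21/5 3
  19/4 23/5 16/5 11/4
  16/3 15/4 7/2 5/3
After step 2:
  55/18 383/120 147/40 43/12
  443/120 189/50 71/20 279/80
  553/120 199/50 73/20 637/240
  83/18 1031/240 727/240 95/36

Answer: 55/18 383/120 147/40 43/12
443/120 189/50 71/20 279/80
553/120 199/50 73/20 637/240
83/18 1031/240 727/240 95/36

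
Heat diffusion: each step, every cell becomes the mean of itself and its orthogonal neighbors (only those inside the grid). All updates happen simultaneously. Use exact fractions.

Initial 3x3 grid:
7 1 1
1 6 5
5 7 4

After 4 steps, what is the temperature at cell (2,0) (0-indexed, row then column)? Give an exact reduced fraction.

Step 1: cell (2,0) = 13/3
Step 2: cell (2,0) = 175/36
Step 3: cell (2,0) = 1969/432
Step 4: cell (2,0) = 117383/25920
Full grid after step 4:
  16853/4320 648901/172800 98393/25920
  718201/172800 1049/250 176069/43200
  117383/25920 387463/86400 58129/12960

Answer: 117383/25920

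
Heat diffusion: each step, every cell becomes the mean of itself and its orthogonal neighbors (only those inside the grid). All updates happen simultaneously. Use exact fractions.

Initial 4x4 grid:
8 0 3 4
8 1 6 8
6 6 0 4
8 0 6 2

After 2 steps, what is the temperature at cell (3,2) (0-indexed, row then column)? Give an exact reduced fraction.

Step 1: cell (3,2) = 2
Step 2: cell (3,2) = 77/20
Full grid after step 2:
  169/36 947/240 297/80 55/12
  1337/240 383/100 419/100 22/5
  1201/240 116/25 161/50 87/20
  50/9 107/30 77/20 19/6

Answer: 77/20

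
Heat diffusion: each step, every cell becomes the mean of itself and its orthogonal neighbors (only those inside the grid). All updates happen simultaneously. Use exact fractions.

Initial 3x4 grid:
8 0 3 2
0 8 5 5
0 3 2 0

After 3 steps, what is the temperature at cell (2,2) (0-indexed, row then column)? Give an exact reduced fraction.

Step 1: cell (2,2) = 5/2
Step 2: cell (2,2) = 761/240
Step 3: cell (2,2) = 20573/7200
Full grid after step 3:
  7057/2160 26713/7200 23723/7200 7241/2160
  11909/3600 4681/1500 5221/1500 10829/3600
  1909/720 7421/2400 20573/7200 6551/2160

Answer: 20573/7200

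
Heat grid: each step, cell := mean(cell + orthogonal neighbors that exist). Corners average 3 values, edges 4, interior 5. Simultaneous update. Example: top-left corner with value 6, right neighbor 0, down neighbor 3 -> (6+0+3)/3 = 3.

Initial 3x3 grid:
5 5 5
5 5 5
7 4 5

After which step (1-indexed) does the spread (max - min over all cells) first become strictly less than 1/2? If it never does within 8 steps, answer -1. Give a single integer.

Step 1: max=11/2, min=14/3, spread=5/6
Step 2: max=193/36, min=73/15, spread=89/180
  -> spread < 1/2 first at step 2
Step 3: max=37433/7200, min=889/180, spread=1873/7200
Step 4: max=669181/129600, min=268597/54000, spread=122741/648000
Step 5: max=132686897/25920000, min=359879/72000, spread=3130457/25920000
Step 6: max=2381987029/466560000, min=244032637/48600000, spread=196368569/2332800000
Step 7: max=142457270063/27993600000, min=11735099849/2332800000, spread=523543/8957952
Step 8: max=8535364378861/1679616000000, min=117589568413/23328000000, spread=4410589/107495424

Answer: 2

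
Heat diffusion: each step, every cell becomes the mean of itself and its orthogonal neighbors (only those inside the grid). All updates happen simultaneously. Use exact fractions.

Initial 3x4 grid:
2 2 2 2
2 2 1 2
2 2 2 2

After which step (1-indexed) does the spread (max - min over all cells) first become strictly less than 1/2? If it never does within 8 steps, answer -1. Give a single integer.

Answer: 1

Derivation:
Step 1: max=2, min=7/4, spread=1/4
  -> spread < 1/2 first at step 1
Step 2: max=2, min=177/100, spread=23/100
Step 3: max=787/400, min=8789/4800, spread=131/960
Step 4: max=14009/7200, min=79849/43200, spread=841/8640
Step 5: max=2786627/1440000, min=32017949/17280000, spread=56863/691200
Step 6: max=24930457/12960000, min=289505659/155520000, spread=386393/6220800
Step 7: max=9947641187/5184000000, min=116022276869/62208000000, spread=26795339/497664000
Step 8: max=594993850333/311040000000, min=6981144285871/3732480000000, spread=254051069/5971968000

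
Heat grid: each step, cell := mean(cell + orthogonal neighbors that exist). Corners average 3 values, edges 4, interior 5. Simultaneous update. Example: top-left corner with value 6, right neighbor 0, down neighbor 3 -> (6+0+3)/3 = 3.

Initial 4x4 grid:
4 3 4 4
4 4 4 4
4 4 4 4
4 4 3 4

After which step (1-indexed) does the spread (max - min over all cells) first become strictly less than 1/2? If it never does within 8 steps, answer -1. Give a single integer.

Step 1: max=4, min=11/3, spread=1/3
  -> spread < 1/2 first at step 1
Step 2: max=4, min=449/120, spread=31/120
Step 3: max=283/72, min=4109/1080, spread=17/135
Step 4: max=17609/4500, min=82837/21600, spread=8431/108000
Step 5: max=1262867/324000, min=149633/38880, spread=1493/30375
Step 6: max=629741/162000, min=112611047/29160000, spread=742333/29160000
Step 7: max=226536199/58320000, min=3380852969/874800000, spread=134297/6834375
Step 8: max=33943665101/8748000000, min=101547944039/26244000000, spread=1105669/102515625

Answer: 1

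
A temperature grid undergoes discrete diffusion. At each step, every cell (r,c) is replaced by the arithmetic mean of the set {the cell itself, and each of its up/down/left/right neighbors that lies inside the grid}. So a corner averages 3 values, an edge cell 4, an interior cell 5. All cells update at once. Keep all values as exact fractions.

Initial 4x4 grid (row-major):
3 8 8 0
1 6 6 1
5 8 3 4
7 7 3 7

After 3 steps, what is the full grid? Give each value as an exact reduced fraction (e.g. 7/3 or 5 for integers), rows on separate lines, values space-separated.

After step 1:
  4 25/4 11/2 3
  15/4 29/5 24/5 11/4
  21/4 29/5 24/5 15/4
  19/3 25/4 5 14/3
After step 2:
  14/3 431/80 391/80 15/4
  47/10 132/25 473/100 143/40
  317/60 279/50 483/100 479/120
  107/18 1403/240 1243/240 161/36
After step 3:
  3541/720 12133/2400 3751/800 977/240
  1993/400 10271/2000 9321/2000 2407/600
  19357/3600 32183/6000 29173/6000 7591/1800
  12293/2160 40589/7200 36589/7200 9823/2160

Answer: 3541/720 12133/2400 3751/800 977/240
1993/400 10271/2000 9321/2000 2407/600
19357/3600 32183/6000 29173/6000 7591/1800
12293/2160 40589/7200 36589/7200 9823/2160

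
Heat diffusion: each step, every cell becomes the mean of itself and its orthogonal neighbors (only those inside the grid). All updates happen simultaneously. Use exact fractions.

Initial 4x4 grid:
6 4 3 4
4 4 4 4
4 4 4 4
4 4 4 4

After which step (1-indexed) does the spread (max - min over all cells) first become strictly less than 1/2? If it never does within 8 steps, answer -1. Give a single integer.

Step 1: max=14/3, min=11/3, spread=1
Step 2: max=161/36, min=137/36, spread=2/3
Step 3: max=931/216, min=2077/540, spread=167/360
  -> spread < 1/2 first at step 3
Step 4: max=137309/32400, min=63067/16200, spread=149/432
Step 5: max=4066883/972000, min=1907281/486000, spread=84107/324000
Step 6: max=121007243/29160000, min=28785167/7290000, spread=78221/388800
Step 7: max=721530811/174960000, min=1445032003/364500000, spread=697886239/4374000000
Step 8: max=107739043559/26244000000, min=173927321581/43740000000, spread=4228313263/32805000000

Answer: 3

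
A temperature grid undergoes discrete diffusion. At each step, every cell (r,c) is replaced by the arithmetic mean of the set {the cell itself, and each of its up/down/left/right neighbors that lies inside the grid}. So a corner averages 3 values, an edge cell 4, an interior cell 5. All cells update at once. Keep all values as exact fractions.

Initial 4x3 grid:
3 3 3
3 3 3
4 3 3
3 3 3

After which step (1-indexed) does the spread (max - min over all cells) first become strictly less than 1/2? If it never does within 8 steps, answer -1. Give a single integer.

Step 1: max=10/3, min=3, spread=1/3
  -> spread < 1/2 first at step 1
Step 2: max=391/120, min=3, spread=31/120
Step 3: max=3451/1080, min=3, spread=211/1080
Step 4: max=340897/108000, min=5447/1800, spread=14077/108000
Step 5: max=3056407/972000, min=327683/108000, spread=5363/48600
Step 6: max=91220809/29160000, min=182869/60000, spread=93859/1166400
Step 7: max=5459074481/1749600000, min=296936467/97200000, spread=4568723/69984000
Step 8: max=326708435629/104976000000, min=8929618889/2916000000, spread=8387449/167961600

Answer: 1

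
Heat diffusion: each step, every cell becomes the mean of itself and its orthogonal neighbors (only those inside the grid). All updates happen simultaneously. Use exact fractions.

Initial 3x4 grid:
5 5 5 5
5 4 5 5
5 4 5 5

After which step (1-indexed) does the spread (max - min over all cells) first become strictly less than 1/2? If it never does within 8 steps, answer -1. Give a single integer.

Step 1: max=5, min=9/2, spread=1/2
Step 2: max=5, min=1111/240, spread=89/240
  -> spread < 1/2 first at step 2
Step 3: max=1187/240, min=631/135, spread=587/2160
Step 4: max=11807/2400, min=608183/129600, spread=5879/25920
Step 5: max=16513/3375, min=36682447/7776000, spread=272701/1555200
Step 6: max=63190753/12960000, min=2208344033/466560000, spread=2660923/18662400
Step 7: max=419985203/86400000, min=132909470947/27993600000, spread=126629393/1119744000
Step 8: max=226289816693/46656000000, min=7992464800073/1679616000000, spread=1231748807/13436928000

Answer: 2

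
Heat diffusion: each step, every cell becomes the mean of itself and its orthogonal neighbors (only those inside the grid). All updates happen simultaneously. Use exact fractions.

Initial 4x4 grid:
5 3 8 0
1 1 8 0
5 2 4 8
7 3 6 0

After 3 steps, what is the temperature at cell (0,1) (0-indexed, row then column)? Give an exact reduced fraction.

Step 1: cell (0,1) = 17/4
Step 2: cell (0,1) = 15/4
Step 3: cell (0,1) = 4387/1200
Full grid after step 3:
  497/144 4387/1200 14249/3600 2023/540
  8269/2400 7483/2000 5713/1500 14309/3600
  9157/2400 3779/1000 25093/6000 13709/3600
  289/72 10097/2400 28603/7200 8971/2160

Answer: 4387/1200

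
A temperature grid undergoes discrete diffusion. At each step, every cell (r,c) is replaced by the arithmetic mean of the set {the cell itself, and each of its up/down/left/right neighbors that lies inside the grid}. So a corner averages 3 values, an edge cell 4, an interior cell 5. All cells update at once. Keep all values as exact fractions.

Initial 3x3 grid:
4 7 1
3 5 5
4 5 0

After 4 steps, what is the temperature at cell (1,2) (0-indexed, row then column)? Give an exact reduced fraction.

Answer: 671921/172800

Derivation:
Step 1: cell (1,2) = 11/4
Step 2: cell (1,2) = 185/48
Step 3: cell (1,2) = 10603/2880
Step 4: cell (1,2) = 671921/172800
Full grid after step 4:
  109543/25920 241457/57600 25667/6480
  180899/43200 142501/36000 671921/172800
  17143/4320 336923/86400 95663/25920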